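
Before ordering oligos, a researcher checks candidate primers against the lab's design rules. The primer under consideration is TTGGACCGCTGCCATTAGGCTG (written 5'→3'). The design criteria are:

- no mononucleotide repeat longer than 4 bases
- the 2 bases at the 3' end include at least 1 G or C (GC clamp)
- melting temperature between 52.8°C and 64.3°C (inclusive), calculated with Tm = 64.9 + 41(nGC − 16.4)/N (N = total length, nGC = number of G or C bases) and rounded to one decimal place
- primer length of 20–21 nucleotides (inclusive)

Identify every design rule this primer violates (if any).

Fails: length.

Base counts: A=3, T=6, G=7, C=6 (length 22).
homopolymer run: longest run = 2 ✓
GC clamp: 3' end TG has 1 G/C ✓
Tm: Tm = 64.9 + 41·(13 − 16.4)/22 = 58.6°C ✓
length: length 22, outside 20–21 ✗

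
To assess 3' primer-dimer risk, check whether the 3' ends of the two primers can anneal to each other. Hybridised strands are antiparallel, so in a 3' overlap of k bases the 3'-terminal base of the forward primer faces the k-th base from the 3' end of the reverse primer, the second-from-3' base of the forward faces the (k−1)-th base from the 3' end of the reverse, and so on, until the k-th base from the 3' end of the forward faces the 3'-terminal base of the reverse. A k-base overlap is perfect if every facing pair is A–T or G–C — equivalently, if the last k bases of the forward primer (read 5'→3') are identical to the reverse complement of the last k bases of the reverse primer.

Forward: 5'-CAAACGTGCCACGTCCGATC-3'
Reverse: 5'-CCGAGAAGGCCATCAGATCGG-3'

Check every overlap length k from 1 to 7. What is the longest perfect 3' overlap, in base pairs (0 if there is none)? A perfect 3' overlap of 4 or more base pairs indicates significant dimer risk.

Last 7 bases (5'→3') — forward …TCCGATC, reverse …AGATCGG.
Reverse complement of the reverse primer's last 7 bases: CCGATCT; its first k bases are the reverse complement of the reverse primer's last k bases, so a perfect k-base overlap needs the forward primer's last k bases to equal them.
Comparing (forward last k vs required): k=1: C vs C ✓; k=2: TC vs CC ✗; k=3: ATC vs CCG ✗; k=4: GATC vs CCGA ✗; k=5: CGATC vs CCGAT ✗; k=6: CCGATC vs CCGATC ✓; k=7: TCCGATC vs CCGATCT ✗.
Perfect overlaps at k = 1, 6; the largest is 6.

Longest perfect overlap: 6 complementary base pairs; significant dimer risk (threshold 4).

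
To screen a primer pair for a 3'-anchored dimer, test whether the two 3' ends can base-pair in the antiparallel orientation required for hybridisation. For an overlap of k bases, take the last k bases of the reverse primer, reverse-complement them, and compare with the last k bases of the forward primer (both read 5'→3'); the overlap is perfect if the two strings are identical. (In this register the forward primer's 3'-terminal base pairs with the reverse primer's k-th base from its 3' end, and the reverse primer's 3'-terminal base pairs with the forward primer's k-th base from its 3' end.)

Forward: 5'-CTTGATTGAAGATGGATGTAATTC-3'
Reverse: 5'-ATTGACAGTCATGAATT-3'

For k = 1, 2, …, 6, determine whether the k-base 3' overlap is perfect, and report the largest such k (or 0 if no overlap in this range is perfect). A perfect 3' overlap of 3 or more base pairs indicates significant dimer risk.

Last 6 bases (5'→3') — forward …TAATTC, reverse …TGAATT.
Reverse complement of the reverse primer's last 6 bases: AATTCA; its first k bases are the reverse complement of the reverse primer's last k bases, so a perfect k-base overlap needs the forward primer's last k bases to equal them.
Comparing (forward last k vs required): k=1: C vs A ✗; k=2: TC vs AA ✗; k=3: TTC vs AAT ✗; k=4: ATTC vs AATT ✗; k=5: AATTC vs AATTC ✓; k=6: TAATTC vs AATTCA ✗.
Only k = 5 is perfect, so the longest perfect 3' overlap is 5.

Longest perfect overlap: 5 complementary base pairs; significant dimer risk (threshold 3).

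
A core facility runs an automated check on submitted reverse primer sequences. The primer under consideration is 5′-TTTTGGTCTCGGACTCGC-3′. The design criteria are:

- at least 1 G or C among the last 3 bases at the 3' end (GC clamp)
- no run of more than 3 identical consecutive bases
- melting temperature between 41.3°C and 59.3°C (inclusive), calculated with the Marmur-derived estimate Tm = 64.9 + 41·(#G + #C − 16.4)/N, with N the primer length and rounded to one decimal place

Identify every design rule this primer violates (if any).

Base counts: A=1, T=7, G=5, C=5 (length 18).
GC clamp: 3' end CGC has 3 G/C ✓
homopolymer run: longest run = 4, exceeds 3 ✗
Tm: Tm = 64.9 + 41·(10 − 16.4)/18 = 50.3°C ✓

Fails: homopolymer run.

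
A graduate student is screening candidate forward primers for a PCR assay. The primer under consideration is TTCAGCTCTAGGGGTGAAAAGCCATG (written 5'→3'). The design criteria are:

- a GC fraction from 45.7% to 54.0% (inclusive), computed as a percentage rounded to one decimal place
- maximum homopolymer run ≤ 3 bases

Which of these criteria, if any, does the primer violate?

Base counts: A=7, T=6, G=8, C=5 (length 26).
GC content: GC 13/26 = 50.0% ✓
homopolymer run: longest run = 4, exceeds 3 ✗

Fails: homopolymer run.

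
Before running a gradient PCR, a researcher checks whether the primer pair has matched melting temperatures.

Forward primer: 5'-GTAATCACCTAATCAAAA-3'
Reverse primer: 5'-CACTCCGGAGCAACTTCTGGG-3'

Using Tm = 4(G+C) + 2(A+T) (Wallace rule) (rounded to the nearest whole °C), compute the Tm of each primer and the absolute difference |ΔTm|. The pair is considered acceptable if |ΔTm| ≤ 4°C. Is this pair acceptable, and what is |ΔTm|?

|ΔTm| = 22°C; the pair is not acceptable.

Forward: A=9 T=4 G=1 C=4 → Tm = 2·13 + 4·5 = 46°C.
Reverse: A=4 T=4 G=6 C=7 → Tm = 2·8 + 4·13 = 68°C.
|ΔTm| = |46 − 68| = 22°C, > 4°C.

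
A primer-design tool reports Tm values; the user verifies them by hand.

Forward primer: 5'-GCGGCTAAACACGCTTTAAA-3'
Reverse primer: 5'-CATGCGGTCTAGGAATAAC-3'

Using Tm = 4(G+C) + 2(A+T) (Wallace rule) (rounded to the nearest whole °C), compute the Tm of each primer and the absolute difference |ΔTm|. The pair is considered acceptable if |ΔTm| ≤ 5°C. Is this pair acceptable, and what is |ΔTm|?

Forward: A=7 T=4 G=4 C=5 → Tm = 2·11 + 4·9 = 58°C.
Reverse: A=6 T=4 G=5 C=4 → Tm = 2·10 + 4·9 = 56°C.
|ΔTm| = |58 − 56| = 2°C, ≤ 5°C.

|ΔTm| = 2°C; the pair is acceptable.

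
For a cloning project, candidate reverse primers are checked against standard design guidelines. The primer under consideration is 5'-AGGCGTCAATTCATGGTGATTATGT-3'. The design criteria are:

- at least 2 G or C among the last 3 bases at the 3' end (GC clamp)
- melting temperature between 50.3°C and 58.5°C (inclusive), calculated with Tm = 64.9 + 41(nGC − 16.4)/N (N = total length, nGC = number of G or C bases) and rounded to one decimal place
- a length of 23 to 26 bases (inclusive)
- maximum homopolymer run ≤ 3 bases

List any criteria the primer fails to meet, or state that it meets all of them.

Fails: GC clamp.

Base counts: A=6, T=9, G=7, C=3 (length 25).
GC clamp: 3' end TGT has 1 G/C, need ≥2 ✗
Tm: Tm = 64.9 + 41·(10 − 16.4)/25 = 54.4°C ✓
length: length 25 ✓
homopolymer run: longest run = 2 ✓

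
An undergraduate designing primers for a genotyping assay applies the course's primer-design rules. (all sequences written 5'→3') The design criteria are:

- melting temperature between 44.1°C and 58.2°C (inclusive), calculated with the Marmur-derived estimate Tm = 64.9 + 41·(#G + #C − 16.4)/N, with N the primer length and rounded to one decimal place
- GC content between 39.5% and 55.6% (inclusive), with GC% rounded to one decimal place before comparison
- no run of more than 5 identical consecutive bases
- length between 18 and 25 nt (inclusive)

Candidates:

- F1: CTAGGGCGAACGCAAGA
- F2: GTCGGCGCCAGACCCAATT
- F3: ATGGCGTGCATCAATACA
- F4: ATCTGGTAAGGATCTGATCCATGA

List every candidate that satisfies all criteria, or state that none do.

F1 (17 nt, A=6 T=1 G=6 C=4): Tm = 64.9 + 41·(10 − 16.4)/17 = 49.5°C ✓; GC 10/17 = 58.8%, outside 39.5–55.6% ✗; longest run = 3 ✓; length 17, outside 18–25 ✗ — fails.
F2 (19 nt, A=4 T=3 G=5 C=7): Tm = 64.9 + 41·(12 − 16.4)/19 = 55.4°C ✓; GC 12/19 = 63.2%, outside 39.5–55.6% ✗; longest run = 3 ✓; length 19 ✓ — fails.
F3 (18 nt, A=6 T=4 G=4 C=4): Tm = 64.9 + 41·(8 − 16.4)/18 = 45.8°C ✓; GC 8/18 = 44.4% ✓; longest run = 2 ✓; length 18 ✓ — passes.
F4 (24 nt, A=7 T=7 G=6 C=4): Tm = 64.9 + 41·(10 − 16.4)/24 = 54.0°C ✓; GC 10/24 = 41.7% ✓; longest run = 2 ✓; length 24 ✓ — passes.

F3 and F4.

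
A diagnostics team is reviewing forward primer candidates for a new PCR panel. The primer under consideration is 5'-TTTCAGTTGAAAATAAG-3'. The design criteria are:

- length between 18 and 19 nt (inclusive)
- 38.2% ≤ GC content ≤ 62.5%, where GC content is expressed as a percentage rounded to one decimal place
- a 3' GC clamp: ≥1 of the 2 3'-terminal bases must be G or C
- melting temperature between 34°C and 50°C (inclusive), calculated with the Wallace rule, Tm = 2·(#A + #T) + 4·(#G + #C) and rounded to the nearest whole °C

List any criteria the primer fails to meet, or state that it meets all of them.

Fails: length, GC content.

Base counts: A=7, T=6, G=3, C=1 (length 17).
length: length 17, outside 18–19 ✗
GC content: GC 4/17 = 23.5%, outside 38.2–62.5% ✗
GC clamp: 3' end AG has 1 G/C ✓
Tm: Tm = 2·13 + 4·4 = 42°C ✓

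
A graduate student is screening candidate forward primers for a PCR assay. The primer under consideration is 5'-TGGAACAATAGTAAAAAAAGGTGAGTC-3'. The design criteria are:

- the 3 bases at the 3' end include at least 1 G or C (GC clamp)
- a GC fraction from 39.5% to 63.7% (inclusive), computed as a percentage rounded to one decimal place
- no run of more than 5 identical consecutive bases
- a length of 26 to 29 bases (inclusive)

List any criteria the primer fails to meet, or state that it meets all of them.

Fails: GC content, homopolymer run.

Base counts: A=13, T=5, G=7, C=2 (length 27).
GC clamp: 3' end GTC has 2 G/C ✓
GC content: GC 9/27 = 33.3%, outside 39.5–63.7% ✗
homopolymer run: longest run = 7, exceeds 5 ✗
length: length 27 ✓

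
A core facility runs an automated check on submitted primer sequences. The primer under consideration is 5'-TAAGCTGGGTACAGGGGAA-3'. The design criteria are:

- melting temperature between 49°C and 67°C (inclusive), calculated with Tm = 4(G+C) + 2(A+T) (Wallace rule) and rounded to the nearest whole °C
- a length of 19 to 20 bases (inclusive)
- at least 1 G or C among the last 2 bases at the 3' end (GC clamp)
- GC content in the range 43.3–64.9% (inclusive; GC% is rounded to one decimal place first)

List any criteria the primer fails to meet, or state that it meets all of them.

Fails: GC clamp.

Base counts: A=6, T=3, G=8, C=2 (length 19).
Tm: Tm = 2·9 + 4·10 = 58°C ✓
length: length 19 ✓
GC clamp: 3' end AA has 0 G/C, need ≥1 ✗
GC content: GC 10/19 = 52.6% ✓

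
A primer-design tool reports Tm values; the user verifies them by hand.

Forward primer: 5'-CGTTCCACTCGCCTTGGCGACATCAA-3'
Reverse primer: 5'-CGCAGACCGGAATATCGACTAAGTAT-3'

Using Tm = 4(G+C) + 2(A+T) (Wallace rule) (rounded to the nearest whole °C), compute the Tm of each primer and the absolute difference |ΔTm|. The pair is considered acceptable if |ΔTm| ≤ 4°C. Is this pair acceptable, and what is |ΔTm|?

Forward: A=5 T=6 G=5 C=10 → Tm = 2·11 + 4·15 = 82°C.
Reverse: A=9 T=5 G=6 C=6 → Tm = 2·14 + 4·12 = 76°C.
|ΔTm| = |82 − 76| = 6°C, > 4°C.

|ΔTm| = 6°C; the pair is not acceptable.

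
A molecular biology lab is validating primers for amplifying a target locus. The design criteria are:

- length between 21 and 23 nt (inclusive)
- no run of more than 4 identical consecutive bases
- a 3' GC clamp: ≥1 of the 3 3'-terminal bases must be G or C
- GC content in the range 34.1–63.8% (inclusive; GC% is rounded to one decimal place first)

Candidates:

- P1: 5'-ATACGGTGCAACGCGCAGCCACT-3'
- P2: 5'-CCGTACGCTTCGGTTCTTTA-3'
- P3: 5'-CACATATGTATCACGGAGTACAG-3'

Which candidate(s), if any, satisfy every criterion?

P1 and P3.

P1 (23 nt, A=6 T=3 G=6 C=8): length 23 ✓; longest run = 2 ✓; 3' end ACT has 1 G/C ✓; GC 14/23 = 60.9% ✓ — passes.
P2 (20 nt, A=2 T=8 G=4 C=6): length 20, outside 21–23 ✗; longest run = 3 ✓; 3' end TTA has 0 G/C, need ≥1 ✗; GC 10/20 = 50.0% ✓ — fails.
P3 (23 nt, A=8 T=5 G=5 C=5): length 23 ✓; longest run = 2 ✓; 3' end CAG has 2 G/C ✓; GC 10/23 = 43.5% ✓ — passes.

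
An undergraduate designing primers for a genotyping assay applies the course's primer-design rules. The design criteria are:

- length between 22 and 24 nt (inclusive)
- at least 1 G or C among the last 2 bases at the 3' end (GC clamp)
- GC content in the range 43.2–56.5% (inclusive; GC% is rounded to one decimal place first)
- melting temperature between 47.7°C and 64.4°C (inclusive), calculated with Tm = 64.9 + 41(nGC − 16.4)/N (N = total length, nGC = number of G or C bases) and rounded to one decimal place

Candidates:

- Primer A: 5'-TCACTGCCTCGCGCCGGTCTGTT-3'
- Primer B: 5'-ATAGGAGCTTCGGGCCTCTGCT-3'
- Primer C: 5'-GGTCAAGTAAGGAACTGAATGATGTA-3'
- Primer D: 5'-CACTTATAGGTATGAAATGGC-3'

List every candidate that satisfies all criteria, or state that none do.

Primer A (23 nt, A=1 T=7 G=6 C=9): length 23 ✓; 3' end TT has 0 G/C, need ≥1 ✗; GC 15/23 = 65.2%, outside 43.2–56.5% ✗; Tm = 64.9 + 41·(15 − 16.4)/23 = 62.4°C ✓ — fails.
Primer B (22 nt, A=3 T=6 G=7 C=6): length 22 ✓; 3' end CT has 1 G/C ✓; GC 13/22 = 59.1%, outside 43.2–56.5% ✗; Tm = 64.9 + 41·(13 − 16.4)/22 = 58.6°C ✓ — fails.
Primer C (26 nt, A=10 T=6 G=8 C=2): length 26, outside 22–24 ✗; 3' end TA has 0 G/C, need ≥1 ✗; GC 10/26 = 38.5%, outside 43.2–56.5% ✗; Tm = 64.9 + 41·(10 − 16.4)/26 = 54.8°C ✓ — fails.
Primer D (21 nt, A=7 T=6 G=5 C=3): length 21, outside 22–24 ✗; 3' end GC has 2 G/C ✓; GC 8/21 = 38.1%, outside 43.2–56.5% ✗; Tm = 64.9 + 41·(8 − 16.4)/21 = 48.5°C ✓ — fails.

None of the candidates satisfy all criteria.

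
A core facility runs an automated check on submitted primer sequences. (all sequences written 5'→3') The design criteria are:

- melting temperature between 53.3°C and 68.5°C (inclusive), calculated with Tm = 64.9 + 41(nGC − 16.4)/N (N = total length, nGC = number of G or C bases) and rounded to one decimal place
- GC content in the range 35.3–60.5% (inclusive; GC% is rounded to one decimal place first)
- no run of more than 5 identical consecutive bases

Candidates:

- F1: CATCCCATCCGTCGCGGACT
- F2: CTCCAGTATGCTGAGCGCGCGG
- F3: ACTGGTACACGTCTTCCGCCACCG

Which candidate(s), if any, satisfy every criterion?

None of the candidates satisfy all criteria.

F1 (20 nt, A=3 T=4 G=4 C=9): Tm = 64.9 + 41·(13 − 16.4)/20 = 57.9°C ✓; GC 13/20 = 65.0%, outside 35.3–60.5% ✗; longest run = 3 ✓ — fails.
F2 (22 nt, A=3 T=4 G=8 C=7): Tm = 64.9 + 41·(15 − 16.4)/22 = 62.3°C ✓; GC 15/22 = 68.2%, outside 35.3–60.5% ✗; longest run = 2 ✓ — fails.
F3 (24 nt, A=4 T=5 G=5 C=10): Tm = 64.9 + 41·(15 − 16.4)/24 = 62.5°C ✓; GC 15/24 = 62.5%, outside 35.3–60.5% ✗; longest run = 2 ✓ — fails.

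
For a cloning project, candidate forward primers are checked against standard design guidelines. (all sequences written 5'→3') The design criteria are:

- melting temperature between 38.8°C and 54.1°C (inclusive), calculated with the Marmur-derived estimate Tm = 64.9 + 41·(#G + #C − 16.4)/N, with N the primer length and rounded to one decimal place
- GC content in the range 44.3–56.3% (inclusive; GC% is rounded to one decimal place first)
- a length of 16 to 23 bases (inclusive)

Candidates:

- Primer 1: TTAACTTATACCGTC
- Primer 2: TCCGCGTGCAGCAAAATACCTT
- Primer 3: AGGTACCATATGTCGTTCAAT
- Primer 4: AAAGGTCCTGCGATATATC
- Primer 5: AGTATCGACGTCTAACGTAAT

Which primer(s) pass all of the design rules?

None of the candidates satisfy all criteria.

Primer 1 (15 nt, A=4 T=6 G=1 C=4): Tm = 64.9 + 41·(5 − 16.4)/15 = 33.7°C, outside 38.8–54.1°C ✗; GC 5/15 = 33.3%, outside 44.3–56.3% ✗; length 15, outside 16–23 ✗ — fails.
Primer 2 (22 nt, A=6 T=5 G=4 C=7): Tm = 64.9 + 41·(11 − 16.4)/22 = 54.8°C, outside 38.8–54.1°C ✗; GC 11/22 = 50.0% ✓; length 22 ✓ — fails.
Primer 3 (21 nt, A=6 T=7 G=4 C=4): Tm = 64.9 + 41·(8 − 16.4)/21 = 48.5°C ✓; GC 8/21 = 38.1%, outside 44.3–56.3% ✗; length 21 ✓ — fails.
Primer 4 (19 nt, A=6 T=5 G=4 C=4): Tm = 64.9 + 41·(8 − 16.4)/19 = 46.8°C ✓; GC 8/19 = 42.1%, outside 44.3–56.3% ✗; length 19 ✓ — fails.
Primer 5 (21 nt, A=7 T=6 G=4 C=4): Tm = 64.9 + 41·(8 − 16.4)/21 = 48.5°C ✓; GC 8/21 = 38.1%, outside 44.3–56.3% ✗; length 21 ✓ — fails.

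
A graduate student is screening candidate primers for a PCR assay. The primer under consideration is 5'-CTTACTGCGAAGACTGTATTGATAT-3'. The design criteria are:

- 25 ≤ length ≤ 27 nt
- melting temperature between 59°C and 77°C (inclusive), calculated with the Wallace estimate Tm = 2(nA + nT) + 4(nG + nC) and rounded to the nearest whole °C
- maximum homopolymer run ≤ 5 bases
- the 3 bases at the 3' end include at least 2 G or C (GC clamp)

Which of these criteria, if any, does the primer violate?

Base counts: A=7, T=9, G=5, C=4 (length 25).
length: length 25 ✓
Tm: Tm = 2·16 + 4·9 = 68°C ✓
homopolymer run: longest run = 2 ✓
GC clamp: 3' end TAT has 0 G/C, need ≥2 ✗

Fails: GC clamp.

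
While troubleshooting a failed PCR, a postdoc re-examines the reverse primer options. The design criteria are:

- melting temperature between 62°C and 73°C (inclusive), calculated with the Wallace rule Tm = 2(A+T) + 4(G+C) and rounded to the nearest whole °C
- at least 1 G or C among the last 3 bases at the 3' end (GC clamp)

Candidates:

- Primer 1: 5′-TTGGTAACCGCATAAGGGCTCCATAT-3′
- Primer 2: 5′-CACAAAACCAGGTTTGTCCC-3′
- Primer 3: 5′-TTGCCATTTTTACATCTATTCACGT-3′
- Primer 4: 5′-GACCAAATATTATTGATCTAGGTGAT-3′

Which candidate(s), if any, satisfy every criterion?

Primer 1 (26 nt, A=7 T=7 G=6 C=6): Tm = 2·14 + 4·12 = 76°C, outside 62–73°C ✗; 3' end TAT has 0 G/C, need ≥1 ✗ — fails.
Primer 2 (20 nt, A=6 T=4 G=3 C=7): Tm = 2·10 + 4·10 = 60°C, outside 62–73°C ✗; 3' end CCC has 3 G/C ✓ — fails.
Primer 3 (25 nt, A=5 T=12 G=2 C=6): Tm = 2·17 + 4·8 = 66°C ✓; 3' end CGT has 2 G/C ✓ — passes.
Primer 4 (26 nt, A=9 T=9 G=5 C=3): Tm = 2·18 + 4·8 = 68°C ✓; 3' end GAT has 1 G/C ✓ — passes.

Primer 3 and Primer 4.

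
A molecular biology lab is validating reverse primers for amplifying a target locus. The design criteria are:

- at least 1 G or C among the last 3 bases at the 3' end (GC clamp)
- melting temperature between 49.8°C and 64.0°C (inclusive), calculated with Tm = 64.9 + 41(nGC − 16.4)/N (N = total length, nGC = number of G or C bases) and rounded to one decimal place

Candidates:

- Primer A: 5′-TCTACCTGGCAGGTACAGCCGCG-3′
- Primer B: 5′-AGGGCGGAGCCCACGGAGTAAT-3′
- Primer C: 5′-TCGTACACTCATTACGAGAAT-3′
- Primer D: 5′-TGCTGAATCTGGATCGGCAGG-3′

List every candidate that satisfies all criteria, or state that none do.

Primer A and Primer D.

Primer A (23 nt, A=4 T=4 G=7 C=8): 3' end GCG has 3 G/C ✓; Tm = 64.9 + 41·(15 − 16.4)/23 = 62.4°C ✓ — passes.
Primer B (22 nt, A=6 T=2 G=9 C=5): 3' end AAT has 0 G/C, need ≥1 ✗; Tm = 64.9 + 41·(14 − 16.4)/22 = 60.4°C ✓ — fails.
Primer C (21 nt, A=7 T=6 G=3 C=5): 3' end AAT has 0 G/C, need ≥1 ✗; Tm = 64.9 + 41·(8 − 16.4)/21 = 48.5°C, outside 49.8–64.0°C ✗ — fails.
Primer D (21 nt, A=4 T=5 G=8 C=4): 3' end AGG has 2 G/C ✓; Tm = 64.9 + 41·(12 − 16.4)/21 = 56.3°C ✓ — passes.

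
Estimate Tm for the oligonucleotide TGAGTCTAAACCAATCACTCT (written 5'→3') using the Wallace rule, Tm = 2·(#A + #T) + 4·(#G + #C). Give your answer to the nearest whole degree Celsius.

Base counts: A=7, T=6, G=2, C=6 (length 21).
Tm = 2·(7+6) + 4·(2+6) = 2·13 + 4·8 = 26 + 32 = 58°C.

58°C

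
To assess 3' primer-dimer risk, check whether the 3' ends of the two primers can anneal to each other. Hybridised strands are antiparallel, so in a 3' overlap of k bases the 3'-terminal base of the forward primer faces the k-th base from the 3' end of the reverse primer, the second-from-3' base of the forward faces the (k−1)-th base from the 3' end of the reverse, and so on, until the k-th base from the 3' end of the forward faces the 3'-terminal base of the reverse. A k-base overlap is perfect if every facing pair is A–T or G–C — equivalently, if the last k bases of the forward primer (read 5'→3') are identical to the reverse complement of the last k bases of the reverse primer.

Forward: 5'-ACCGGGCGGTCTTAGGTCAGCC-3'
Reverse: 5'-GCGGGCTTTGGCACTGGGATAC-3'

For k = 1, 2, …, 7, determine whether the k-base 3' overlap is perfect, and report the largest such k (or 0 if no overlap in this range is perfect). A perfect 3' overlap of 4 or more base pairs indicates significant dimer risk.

Longest perfect overlap: 0 complementary base pairs; below the dimer-risk threshold (threshold 4).

Last 7 bases (5'→3') — forward …GTCAGCC, reverse …GGGATAC.
Reverse complement of the reverse primer's last 7 bases: GTATCCC; its first k bases are the reverse complement of the reverse primer's last k bases, so a perfect k-base overlap needs the forward primer's last k bases to equal them.
Comparing (forward last k vs required): k=1: C vs G ✗; k=2: CC vs GT ✗; k=3: GCC vs GTA ✗; k=4: AGCC vs GTAT ✗; k=5: CAGCC vs GTATC ✗; k=6: TCAGCC vs GTATCC ✗; k=7: GTCAGCC vs GTATCCC ✗.
No overlap length from 1 to 7 is perfect, so the longest perfect 3' overlap is 0.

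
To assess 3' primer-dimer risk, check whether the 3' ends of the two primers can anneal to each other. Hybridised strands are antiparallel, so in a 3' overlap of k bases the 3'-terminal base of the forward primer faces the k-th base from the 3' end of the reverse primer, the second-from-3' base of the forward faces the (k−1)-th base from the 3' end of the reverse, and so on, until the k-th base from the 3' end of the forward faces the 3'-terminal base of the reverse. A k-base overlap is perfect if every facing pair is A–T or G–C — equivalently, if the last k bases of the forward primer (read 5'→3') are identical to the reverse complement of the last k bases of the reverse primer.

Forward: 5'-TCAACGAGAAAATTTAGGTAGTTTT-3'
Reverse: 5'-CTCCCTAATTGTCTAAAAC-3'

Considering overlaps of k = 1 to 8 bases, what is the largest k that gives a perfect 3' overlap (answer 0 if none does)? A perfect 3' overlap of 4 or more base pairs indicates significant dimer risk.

Last 8 bases (5'→3') — forward …GTAGTTTT, reverse …TCTAAAAC.
Reverse complement of the reverse primer's last 8 bases: GTTTTAGA; its first k bases are the reverse complement of the reverse primer's last k bases, so a perfect k-base overlap needs the forward primer's last k bases to equal them.
Comparing (forward last k vs required): k=1: T vs G ✗; k=2: TT vs GT ✗; k=3: TTT vs GTT ✗; k=4: TTTT vs GTTT ✗; k=5: GTTTT vs GTTTT ✓; k=6: AGTTTT vs GTTTTA ✗; k=7: TAGTTTT vs GTTTTAG ✗; k=8: GTAGTTTT vs GTTTTAGA ✗.
Only k = 5 is perfect, so the longest perfect 3' overlap is 5.

Longest perfect overlap: 5 complementary base pairs; significant dimer risk (threshold 4).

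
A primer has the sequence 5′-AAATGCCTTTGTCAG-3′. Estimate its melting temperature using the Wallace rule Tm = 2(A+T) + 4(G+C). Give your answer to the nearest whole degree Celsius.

42°C

Base counts: A=4, T=5, G=3, C=3 (length 15).
Tm = 2·(4+5) + 4·(3+3) = 2·9 + 4·6 = 18 + 24 = 42°C.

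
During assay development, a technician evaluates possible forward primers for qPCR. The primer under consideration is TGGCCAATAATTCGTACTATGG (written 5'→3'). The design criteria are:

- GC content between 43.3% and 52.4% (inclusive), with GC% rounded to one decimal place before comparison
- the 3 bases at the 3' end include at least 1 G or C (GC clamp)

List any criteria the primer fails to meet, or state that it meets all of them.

Base counts: A=6, T=7, G=5, C=4 (length 22).
GC content: GC 9/22 = 40.9%, outside 43.3–52.4% ✗
GC clamp: 3' end TGG has 2 G/C ✓

Fails: GC content.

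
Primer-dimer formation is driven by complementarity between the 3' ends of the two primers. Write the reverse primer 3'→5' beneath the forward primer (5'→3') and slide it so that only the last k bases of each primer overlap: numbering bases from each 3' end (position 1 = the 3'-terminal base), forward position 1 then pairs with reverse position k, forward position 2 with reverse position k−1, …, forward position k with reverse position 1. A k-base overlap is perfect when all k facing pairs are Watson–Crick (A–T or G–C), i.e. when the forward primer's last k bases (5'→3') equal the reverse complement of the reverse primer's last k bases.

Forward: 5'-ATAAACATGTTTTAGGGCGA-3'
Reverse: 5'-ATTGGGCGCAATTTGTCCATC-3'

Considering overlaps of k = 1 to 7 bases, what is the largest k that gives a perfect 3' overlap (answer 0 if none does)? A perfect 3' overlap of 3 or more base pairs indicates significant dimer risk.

Longest perfect overlap: 2 complementary base pairs; below the dimer-risk threshold (threshold 3).

Last 7 bases (5'→3') — forward …AGGGCGA, reverse …GTCCATC.
Reverse complement of the reverse primer's last 7 bases: GATGGAC; its first k bases are the reverse complement of the reverse primer's last k bases, so a perfect k-base overlap needs the forward primer's last k bases to equal them.
Comparing (forward last k vs required): k=1: A vs G ✗; k=2: GA vs GA ✓; k=3: CGA vs GAT ✗; k=4: GCGA vs GATG ✗; k=5: GGCGA vs GATGG ✗; k=6: GGGCGA vs GATGGA ✗; k=7: AGGGCGA vs GATGGAC ✗.
Only k = 2 is perfect, so the longest perfect 3' overlap is 2.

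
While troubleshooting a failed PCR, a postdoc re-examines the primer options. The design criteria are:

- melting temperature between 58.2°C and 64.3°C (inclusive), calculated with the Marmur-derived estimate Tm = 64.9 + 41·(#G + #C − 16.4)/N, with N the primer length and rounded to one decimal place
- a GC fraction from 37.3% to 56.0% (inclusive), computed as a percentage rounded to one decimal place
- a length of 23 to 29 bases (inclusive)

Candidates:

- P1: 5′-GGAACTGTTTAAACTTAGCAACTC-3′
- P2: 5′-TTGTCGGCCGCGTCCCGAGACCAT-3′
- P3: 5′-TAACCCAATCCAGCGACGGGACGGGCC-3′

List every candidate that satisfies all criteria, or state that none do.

None of the candidates satisfy all criteria.

P1 (24 nt, A=8 T=7 G=4 C=5): Tm = 64.9 + 41·(9 − 16.4)/24 = 52.3°C, outside 58.2–64.3°C ✗; GC 9/24 = 37.5% ✓; length 24 ✓ — fails.
P2 (24 nt, A=3 T=5 G=7 C=9): Tm = 64.9 + 41·(16 − 16.4)/24 = 64.2°C ✓; GC 16/24 = 66.7%, outside 37.3–56.0% ✗; length 24 ✓ — fails.
P3 (27 nt, A=7 T=2 G=8 C=10): Tm = 64.9 + 41·(18 − 16.4)/27 = 67.3°C, outside 58.2–64.3°C ✗; GC 18/27 = 66.7%, outside 37.3–56.0% ✗; length 27 ✓ — fails.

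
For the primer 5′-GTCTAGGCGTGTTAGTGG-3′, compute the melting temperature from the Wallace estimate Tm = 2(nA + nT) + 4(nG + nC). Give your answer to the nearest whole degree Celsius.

Base counts: A=2, T=6, G=8, C=2 (length 18).
Tm = 2·(2+6) + 4·(8+2) = 2·8 + 4·10 = 16 + 40 = 56°C.

56°C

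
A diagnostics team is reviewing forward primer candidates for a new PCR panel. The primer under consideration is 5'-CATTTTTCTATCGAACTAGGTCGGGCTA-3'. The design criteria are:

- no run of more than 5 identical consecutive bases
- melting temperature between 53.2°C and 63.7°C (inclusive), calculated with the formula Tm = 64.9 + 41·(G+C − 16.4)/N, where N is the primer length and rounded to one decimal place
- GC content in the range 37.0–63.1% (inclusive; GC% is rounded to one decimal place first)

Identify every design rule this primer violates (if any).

Base counts: A=6, T=10, G=6, C=6 (length 28).
homopolymer run: longest run = 5 ✓
Tm: Tm = 64.9 + 41·(12 − 16.4)/28 = 58.5°C ✓
GC content: GC 12/28 = 42.9% ✓

Meets all criteria.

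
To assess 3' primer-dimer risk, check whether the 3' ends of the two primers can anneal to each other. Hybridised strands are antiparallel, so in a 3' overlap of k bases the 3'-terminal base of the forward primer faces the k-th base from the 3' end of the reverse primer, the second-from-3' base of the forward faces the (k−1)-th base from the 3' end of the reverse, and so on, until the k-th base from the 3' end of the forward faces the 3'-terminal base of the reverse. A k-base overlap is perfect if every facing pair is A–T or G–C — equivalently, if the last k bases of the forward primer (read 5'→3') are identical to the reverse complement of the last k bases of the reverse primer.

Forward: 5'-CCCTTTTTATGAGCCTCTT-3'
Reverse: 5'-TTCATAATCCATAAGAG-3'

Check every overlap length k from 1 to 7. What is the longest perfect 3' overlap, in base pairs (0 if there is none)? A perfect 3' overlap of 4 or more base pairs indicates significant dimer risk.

Longest perfect overlap: 5 complementary base pairs; significant dimer risk (threshold 4).

Last 7 bases (5'→3') — forward …GCCTCTT, reverse …ATAAGAG.
Reverse complement of the reverse primer's last 7 bases: CTCTTAT; its first k bases are the reverse complement of the reverse primer's last k bases, so a perfect k-base overlap needs the forward primer's last k bases to equal them.
Comparing (forward last k vs required): k=1: T vs C ✗; k=2: TT vs CT ✗; k=3: CTT vs CTC ✗; k=4: TCTT vs CTCT ✗; k=5: CTCTT vs CTCTT ✓; k=6: CCTCTT vs CTCTTA ✗; k=7: GCCTCTT vs CTCTTAT ✗.
Only k = 5 is perfect, so the longest perfect 3' overlap is 5.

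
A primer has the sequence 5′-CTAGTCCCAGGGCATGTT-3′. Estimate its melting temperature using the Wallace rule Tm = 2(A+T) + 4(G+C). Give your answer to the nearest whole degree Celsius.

Base counts: A=3, T=5, G=5, C=5 (length 18).
Tm = 2·(3+5) + 4·(5+5) = 2·8 + 4·10 = 16 + 40 = 56°C.

56°C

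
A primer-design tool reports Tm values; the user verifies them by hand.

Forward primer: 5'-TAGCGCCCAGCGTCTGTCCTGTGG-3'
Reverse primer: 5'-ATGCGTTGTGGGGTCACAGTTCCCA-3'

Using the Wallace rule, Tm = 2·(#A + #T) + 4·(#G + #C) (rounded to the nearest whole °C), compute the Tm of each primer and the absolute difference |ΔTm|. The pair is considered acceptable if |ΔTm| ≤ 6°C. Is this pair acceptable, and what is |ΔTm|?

Forward: A=2 T=6 G=8 C=8 → Tm = 2·8 + 4·16 = 80°C.
Reverse: A=4 T=7 G=8 C=6 → Tm = 2·11 + 4·14 = 78°C.
|ΔTm| = |80 − 78| = 2°C, ≤ 6°C.

|ΔTm| = 2°C; the pair is acceptable.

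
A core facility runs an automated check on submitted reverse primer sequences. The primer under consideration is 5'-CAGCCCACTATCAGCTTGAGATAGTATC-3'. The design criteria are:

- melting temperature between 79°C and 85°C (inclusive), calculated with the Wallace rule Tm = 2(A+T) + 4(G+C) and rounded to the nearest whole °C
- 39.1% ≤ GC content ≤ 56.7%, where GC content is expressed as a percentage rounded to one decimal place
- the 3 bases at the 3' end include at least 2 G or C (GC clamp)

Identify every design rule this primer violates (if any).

Base counts: A=8, T=7, G=5, C=8 (length 28).
Tm: Tm = 2·15 + 4·13 = 82°C ✓
GC content: GC 13/28 = 46.4% ✓
GC clamp: 3' end ATC has 1 G/C, need ≥2 ✗

Fails: GC clamp.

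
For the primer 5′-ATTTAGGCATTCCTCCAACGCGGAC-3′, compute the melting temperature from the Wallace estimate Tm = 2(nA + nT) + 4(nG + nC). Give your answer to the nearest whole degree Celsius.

Base counts: A=6, T=6, G=5, C=8 (length 25).
Tm = 2·(6+6) + 4·(5+8) = 2·12 + 4·13 = 24 + 52 = 76°C.

76°C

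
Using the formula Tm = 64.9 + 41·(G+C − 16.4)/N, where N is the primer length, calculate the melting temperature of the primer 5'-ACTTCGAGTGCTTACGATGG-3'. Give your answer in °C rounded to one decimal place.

51.8°C

Base counts: A=4, T=6, G=6, C=4; G+C = 10, N = 20.
Tm = 64.9 + 41·(10 − 16.4)/20 = 64.9 + -262.40/20 = 51.8°C.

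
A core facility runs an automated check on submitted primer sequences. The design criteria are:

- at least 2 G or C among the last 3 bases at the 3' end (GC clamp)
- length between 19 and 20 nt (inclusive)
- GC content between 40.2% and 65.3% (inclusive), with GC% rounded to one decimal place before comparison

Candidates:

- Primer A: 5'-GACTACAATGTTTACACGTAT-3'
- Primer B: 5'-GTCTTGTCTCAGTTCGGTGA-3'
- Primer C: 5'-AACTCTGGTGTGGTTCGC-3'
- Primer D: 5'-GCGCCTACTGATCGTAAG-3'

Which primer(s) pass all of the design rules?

Primer A (21 nt, A=7 T=7 G=3 C=4): 3' end TAT has 0 G/C, need ≥2 ✗; length 21, outside 19–20 ✗; GC 7/21 = 33.3%, outside 40.2–65.3% ✗ — fails.
Primer B (20 nt, A=2 T=8 G=6 C=4): 3' end TGA has 1 G/C, need ≥2 ✗; length 20 ✓; GC 10/20 = 50.0% ✓ — fails.
Primer C (18 nt, A=2 T=6 G=6 C=4): 3' end CGC has 3 G/C ✓; length 18, outside 19–20 ✗; GC 10/18 = 55.6% ✓ — fails.
Primer D (18 nt, A=4 T=4 G=5 C=5): 3' end AAG has 1 G/C, need ≥2 ✗; length 18, outside 19–20 ✗; GC 10/18 = 55.6% ✓ — fails.

None of the candidates satisfy all criteria.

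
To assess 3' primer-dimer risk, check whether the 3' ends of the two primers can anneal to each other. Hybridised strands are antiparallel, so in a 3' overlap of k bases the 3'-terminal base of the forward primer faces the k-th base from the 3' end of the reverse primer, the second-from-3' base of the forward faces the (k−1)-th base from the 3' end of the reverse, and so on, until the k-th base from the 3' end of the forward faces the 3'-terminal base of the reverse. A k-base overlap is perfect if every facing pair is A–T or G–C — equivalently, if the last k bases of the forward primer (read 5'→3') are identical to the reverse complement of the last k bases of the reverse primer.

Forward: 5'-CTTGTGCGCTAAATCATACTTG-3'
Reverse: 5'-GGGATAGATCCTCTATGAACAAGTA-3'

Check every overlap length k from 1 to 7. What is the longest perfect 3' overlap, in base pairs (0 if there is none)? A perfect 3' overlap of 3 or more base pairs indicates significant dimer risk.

Last 7 bases (5'→3') — forward …ATACTTG, reverse …ACAAGTA.
Reverse complement of the reverse primer's last 7 bases: TACTTGT; its first k bases are the reverse complement of the reverse primer's last k bases, so a perfect k-base overlap needs the forward primer's last k bases to equal them.
Comparing (forward last k vs required): k=1: G vs T ✗; k=2: TG vs TA ✗; k=3: TTG vs TAC ✗; k=4: CTTG vs TACT ✗; k=5: ACTTG vs TACTT ✗; k=6: TACTTG vs TACTTG ✓; k=7: ATACTTG vs TACTTGT ✗.
Only k = 6 is perfect, so the longest perfect 3' overlap is 6.

Longest perfect overlap: 6 complementary base pairs; significant dimer risk (threshold 3).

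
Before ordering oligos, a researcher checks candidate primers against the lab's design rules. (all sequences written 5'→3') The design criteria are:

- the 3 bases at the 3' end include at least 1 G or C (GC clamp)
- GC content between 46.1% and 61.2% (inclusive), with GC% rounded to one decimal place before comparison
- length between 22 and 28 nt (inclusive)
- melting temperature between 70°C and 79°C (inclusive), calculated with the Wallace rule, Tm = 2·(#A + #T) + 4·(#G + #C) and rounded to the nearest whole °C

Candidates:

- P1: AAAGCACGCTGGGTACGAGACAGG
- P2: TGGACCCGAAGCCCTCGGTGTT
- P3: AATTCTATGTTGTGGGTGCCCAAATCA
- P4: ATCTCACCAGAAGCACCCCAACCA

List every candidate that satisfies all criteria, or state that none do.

P1 (24 nt, A=8 T=2 G=9 C=5): 3' end AGG has 2 G/C ✓; GC 14/24 = 58.3% ✓; length 24 ✓; Tm = 2·10 + 4·14 = 76°C ✓ — passes.
P2 (22 nt, A=3 T=5 G=7 C=7): 3' end GTT has 1 G/C ✓; GC 14/22 = 63.6%, outside 46.1–61.2% ✗; length 22 ✓; Tm = 2·8 + 4·14 = 72°C ✓ — fails.
P3 (27 nt, A=7 T=9 G=6 C=5): 3' end TCA has 1 G/C ✓; GC 11/27 = 40.7%, outside 46.1–61.2% ✗; length 27 ✓; Tm = 2·16 + 4·11 = 76°C ✓ — fails.
P4 (24 nt, A=9 T=2 G=2 C=11): 3' end CCA has 2 G/C ✓; GC 13/24 = 54.2% ✓; length 24 ✓; Tm = 2·11 + 4·13 = 74°C ✓ — passes.

P1 and P4.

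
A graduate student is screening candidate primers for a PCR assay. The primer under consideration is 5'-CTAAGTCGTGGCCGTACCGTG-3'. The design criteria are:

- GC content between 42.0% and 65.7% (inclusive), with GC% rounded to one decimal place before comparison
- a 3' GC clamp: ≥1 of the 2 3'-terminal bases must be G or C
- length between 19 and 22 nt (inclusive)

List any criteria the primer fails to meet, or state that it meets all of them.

Meets all criteria.

Base counts: A=3, T=5, G=7, C=6 (length 21).
GC content: GC 13/21 = 61.9% ✓
GC clamp: 3' end TG has 1 G/C ✓
length: length 21 ✓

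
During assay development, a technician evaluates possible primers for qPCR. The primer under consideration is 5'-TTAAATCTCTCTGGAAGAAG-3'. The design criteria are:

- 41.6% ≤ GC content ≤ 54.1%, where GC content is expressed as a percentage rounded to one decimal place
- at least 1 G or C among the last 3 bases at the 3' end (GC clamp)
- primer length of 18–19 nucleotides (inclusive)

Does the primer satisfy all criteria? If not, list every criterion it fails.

Base counts: A=7, T=6, G=4, C=3 (length 20).
GC content: GC 7/20 = 35.0%, outside 41.6–54.1% ✗
GC clamp: 3' end AAG has 1 G/C ✓
length: length 20, outside 18–19 ✗

Fails: GC content, length.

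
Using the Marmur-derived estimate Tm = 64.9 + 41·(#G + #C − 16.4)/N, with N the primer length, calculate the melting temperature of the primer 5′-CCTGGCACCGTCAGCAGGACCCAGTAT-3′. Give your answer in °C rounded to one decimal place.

65.8°C

Base counts: A=6, T=4, G=7, C=10; G+C = 17, N = 27.
Tm = 64.9 + 41·(17 − 16.4)/27 = 64.9 + 24.60/27 = 65.8°C.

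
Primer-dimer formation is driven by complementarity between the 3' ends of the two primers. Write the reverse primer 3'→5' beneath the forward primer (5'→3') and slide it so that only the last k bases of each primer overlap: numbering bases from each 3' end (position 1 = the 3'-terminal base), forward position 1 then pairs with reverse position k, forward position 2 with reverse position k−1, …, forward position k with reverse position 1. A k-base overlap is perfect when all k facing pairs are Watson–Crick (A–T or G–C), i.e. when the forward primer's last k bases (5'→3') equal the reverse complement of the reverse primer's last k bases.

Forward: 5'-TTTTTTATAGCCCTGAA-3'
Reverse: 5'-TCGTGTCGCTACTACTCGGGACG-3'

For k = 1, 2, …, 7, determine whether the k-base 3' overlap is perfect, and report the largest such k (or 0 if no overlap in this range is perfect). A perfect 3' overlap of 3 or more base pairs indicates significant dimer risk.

Longest perfect overlap: 0 complementary base pairs; below the dimer-risk threshold (threshold 3).

Last 7 bases (5'→3') — forward …CCCTGAA, reverse …CGGGACG.
Reverse complement of the reverse primer's last 7 bases: CGTCCCG; its first k bases are the reverse complement of the reverse primer's last k bases, so a perfect k-base overlap needs the forward primer's last k bases to equal them.
Comparing (forward last k vs required): k=1: A vs C ✗; k=2: AA vs CG ✗; k=3: GAA vs CGT ✗; k=4: TGAA vs CGTC ✗; k=5: CTGAA vs CGTCC ✗; k=6: CCTGAA vs CGTCCC ✗; k=7: CCCTGAA vs CGTCCCG ✗.
No overlap length from 1 to 7 is perfect, so the longest perfect 3' overlap is 0.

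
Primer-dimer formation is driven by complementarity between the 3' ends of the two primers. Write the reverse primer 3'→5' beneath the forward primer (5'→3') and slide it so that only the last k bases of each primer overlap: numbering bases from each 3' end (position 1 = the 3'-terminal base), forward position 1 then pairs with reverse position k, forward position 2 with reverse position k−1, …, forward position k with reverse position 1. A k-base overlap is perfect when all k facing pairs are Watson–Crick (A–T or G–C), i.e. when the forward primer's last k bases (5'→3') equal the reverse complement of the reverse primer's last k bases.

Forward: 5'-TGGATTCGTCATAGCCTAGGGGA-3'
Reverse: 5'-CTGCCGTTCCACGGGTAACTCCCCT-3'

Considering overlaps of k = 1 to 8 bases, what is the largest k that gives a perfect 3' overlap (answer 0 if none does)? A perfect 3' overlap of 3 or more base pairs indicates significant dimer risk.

Last 8 bases (5'→3') — forward …CTAGGGGA, reverse …ACTCCCCT.
Reverse complement of the reverse primer's last 8 bases: AGGGGAGT; its first k bases are the reverse complement of the reverse primer's last k bases, so a perfect k-base overlap needs the forward primer's last k bases to equal them.
Comparing (forward last k vs required): k=1: A vs A ✓; k=2: GA vs AG ✗; k=3: GGA vs AGG ✗; k=4: GGGA vs AGGG ✗; k=5: GGGGA vs AGGGG ✗; k=6: AGGGGA vs AGGGGA ✓; k=7: TAGGGGA vs AGGGGAG ✗; k=8: CTAGGGGA vs AGGGGAGT ✗.
Perfect overlaps at k = 1, 6; the largest is 6.

Longest perfect overlap: 6 complementary base pairs; significant dimer risk (threshold 3).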